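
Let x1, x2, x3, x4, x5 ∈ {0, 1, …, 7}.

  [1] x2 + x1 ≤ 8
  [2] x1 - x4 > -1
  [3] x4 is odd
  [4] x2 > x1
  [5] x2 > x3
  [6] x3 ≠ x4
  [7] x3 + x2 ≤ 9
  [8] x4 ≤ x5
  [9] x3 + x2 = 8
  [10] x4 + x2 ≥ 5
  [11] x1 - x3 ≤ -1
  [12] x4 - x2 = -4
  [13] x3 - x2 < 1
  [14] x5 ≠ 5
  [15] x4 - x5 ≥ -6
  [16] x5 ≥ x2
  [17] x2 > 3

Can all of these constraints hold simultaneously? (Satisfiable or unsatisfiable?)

One satisfying assignment is x1 = 1, x2 = 5, x3 = 3, x4 = 1, x5 = 7.
For the less obvious constraints — constraint 1: x2 + x1 = 6; constraint 2: x1 - x4 = 0; constraint 7: x3 + x2 = 8 — and the others hold by inspection.

Satisfiable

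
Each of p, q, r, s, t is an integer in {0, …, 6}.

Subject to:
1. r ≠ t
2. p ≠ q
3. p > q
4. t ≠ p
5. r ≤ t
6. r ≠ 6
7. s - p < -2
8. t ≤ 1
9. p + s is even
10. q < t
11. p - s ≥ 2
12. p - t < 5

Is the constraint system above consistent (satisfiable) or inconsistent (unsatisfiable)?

Setting (p, q, r, s, t) = (5, 0, 0, 1, 1) satisfies everything: constraint 7: s - p = -4; constraint 11: p - s = 4, and the others follow.

Satisfiable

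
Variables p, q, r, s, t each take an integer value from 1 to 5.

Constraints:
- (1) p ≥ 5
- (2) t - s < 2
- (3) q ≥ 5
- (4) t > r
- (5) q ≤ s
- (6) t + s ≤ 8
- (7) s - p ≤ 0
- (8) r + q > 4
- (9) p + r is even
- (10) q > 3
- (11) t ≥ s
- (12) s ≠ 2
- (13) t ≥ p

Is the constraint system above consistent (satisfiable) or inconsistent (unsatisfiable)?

From constraints 1 and 13: t ≥ p ≥ 5. From constraints 3 and 5: s ≥ q ≥ 5. Hence t + s ≥ 10. But constraint 6 requires t + s ≤ 8, and 8 < 10. Contradiction.

Unsatisfiable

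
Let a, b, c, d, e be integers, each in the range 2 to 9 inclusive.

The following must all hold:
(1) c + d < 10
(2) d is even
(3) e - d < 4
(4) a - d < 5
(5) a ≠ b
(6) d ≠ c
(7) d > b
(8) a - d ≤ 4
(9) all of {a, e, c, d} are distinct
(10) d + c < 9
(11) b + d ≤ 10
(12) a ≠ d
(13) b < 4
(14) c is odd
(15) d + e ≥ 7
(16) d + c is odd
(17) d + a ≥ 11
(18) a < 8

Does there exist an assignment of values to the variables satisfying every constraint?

Take a = 7, b = 3, c = 3, d = 4, e = 5. Then constraint 1: c + d = 7; constraint 3: e - d = 1; constraint 4: a - d = 3, and every other listed constraint is also met.

Satisfiable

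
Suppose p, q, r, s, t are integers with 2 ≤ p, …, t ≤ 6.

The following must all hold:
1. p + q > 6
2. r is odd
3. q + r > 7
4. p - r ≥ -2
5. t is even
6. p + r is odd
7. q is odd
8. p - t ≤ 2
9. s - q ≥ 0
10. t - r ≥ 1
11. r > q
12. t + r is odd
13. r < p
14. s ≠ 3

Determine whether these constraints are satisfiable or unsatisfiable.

Satisfiable

One satisfying assignment is p = 6, q = 3, r = 5, s = 5, t = 6.
For the less obvious constraints — constraint 1: p + q = 9; constraint 3: q + r = 8 — and the others hold by inspection.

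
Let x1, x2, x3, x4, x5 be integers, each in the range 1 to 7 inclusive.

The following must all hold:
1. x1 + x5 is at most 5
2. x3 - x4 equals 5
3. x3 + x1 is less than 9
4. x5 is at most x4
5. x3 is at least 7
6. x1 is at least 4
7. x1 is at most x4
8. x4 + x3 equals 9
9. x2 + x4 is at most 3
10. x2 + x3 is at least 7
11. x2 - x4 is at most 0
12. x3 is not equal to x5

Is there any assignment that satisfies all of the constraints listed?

From constraints 6 and 7: x4 ≥ x1 ≥ 4. From constraint 5: x3 ≥ 7. Hence x4 + x3 ≥ 11. But constraint 8 requires x4 + x3 = 9, and 9 < 11. Contradiction.

Unsatisfiable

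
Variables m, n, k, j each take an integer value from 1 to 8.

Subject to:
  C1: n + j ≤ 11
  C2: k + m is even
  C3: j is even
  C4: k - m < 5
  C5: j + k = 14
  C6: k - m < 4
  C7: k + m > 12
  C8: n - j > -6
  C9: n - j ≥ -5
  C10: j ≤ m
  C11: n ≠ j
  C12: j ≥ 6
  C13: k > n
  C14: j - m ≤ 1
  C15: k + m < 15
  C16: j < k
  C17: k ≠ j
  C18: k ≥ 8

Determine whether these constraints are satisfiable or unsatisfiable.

Take m = 6, n = 3, k = 8, j = 6. Then constraint 1: n + j = 9; constraint 4: k - m = 2, and every other listed constraint is also met.

Satisfiable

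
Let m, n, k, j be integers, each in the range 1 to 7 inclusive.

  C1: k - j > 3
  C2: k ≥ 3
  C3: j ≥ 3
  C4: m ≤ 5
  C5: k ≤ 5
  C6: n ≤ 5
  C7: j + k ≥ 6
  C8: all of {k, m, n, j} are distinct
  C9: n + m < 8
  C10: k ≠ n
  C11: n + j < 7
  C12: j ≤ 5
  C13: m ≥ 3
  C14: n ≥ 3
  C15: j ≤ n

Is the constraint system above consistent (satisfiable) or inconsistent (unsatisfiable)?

Constraints 2, 3, 4, 5, 6, 12, 13, and 14 confine each of k, m, n, j to the 3 values {3, …, 5}.
Constraint 8 requires all 4 of them to be distinct, but only 3 values are available — impossible by the pigeonhole principle.

Unsatisfiable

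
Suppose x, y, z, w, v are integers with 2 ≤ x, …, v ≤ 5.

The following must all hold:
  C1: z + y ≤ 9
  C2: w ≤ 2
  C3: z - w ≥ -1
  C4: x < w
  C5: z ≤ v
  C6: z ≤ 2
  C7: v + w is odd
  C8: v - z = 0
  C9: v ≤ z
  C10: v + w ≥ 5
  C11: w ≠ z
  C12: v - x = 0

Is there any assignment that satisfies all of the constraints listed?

Unsatisfiable

From constraints 6 and 9: v ≤ z ≤ 2. From constraint 2: w ≤ 2. Hence v + w ≤ 4. But constraint 10 requires v + w ≥ 5, and 5 > 4. Contradiction.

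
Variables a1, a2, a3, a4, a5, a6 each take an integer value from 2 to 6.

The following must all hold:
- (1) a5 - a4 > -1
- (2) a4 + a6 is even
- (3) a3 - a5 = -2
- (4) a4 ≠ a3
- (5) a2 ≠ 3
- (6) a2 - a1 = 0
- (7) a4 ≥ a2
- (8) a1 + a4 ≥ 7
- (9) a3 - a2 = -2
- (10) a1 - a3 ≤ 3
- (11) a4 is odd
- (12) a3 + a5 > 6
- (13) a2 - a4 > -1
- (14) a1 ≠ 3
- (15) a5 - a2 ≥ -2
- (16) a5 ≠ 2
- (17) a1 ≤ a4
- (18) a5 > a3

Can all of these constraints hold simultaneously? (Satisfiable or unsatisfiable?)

Satisfiable

Try a1 = 5, a2 = 5, a3 = 3, a4 = 5, a5 = 5, a6 = 5.
Check constraint 1: a5 - a4 = 0; constraint 3: a3 - a5 = -2. The remaining constraints are straightforward to verify.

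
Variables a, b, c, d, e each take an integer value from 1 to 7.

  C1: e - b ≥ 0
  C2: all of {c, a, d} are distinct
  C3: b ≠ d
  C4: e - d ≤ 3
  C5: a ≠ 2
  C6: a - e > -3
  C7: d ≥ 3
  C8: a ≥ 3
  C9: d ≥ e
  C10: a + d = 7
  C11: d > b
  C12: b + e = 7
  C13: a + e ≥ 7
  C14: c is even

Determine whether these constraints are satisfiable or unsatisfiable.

The assignment a = 3, b = 3, c = 6, d = 4, e = 4 works:
  constraint 1 holds since e - b = 1.
  constraint 4 holds since e - d = 0.
The rest check out directly.

Satisfiable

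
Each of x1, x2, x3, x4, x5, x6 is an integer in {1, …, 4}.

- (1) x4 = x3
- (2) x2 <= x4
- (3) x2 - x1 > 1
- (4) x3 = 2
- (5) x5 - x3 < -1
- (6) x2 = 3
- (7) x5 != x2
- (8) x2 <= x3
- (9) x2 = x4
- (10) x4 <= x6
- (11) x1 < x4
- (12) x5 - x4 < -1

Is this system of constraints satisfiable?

Unsatisfiable

Constraint 6 fixes x2 = 3 and constraint 4 fixes x3 = 2. Constraints 1 and 9 give x2 = x4 = x3, so x2 = x3. But 3 ≠ 2 — contradiction.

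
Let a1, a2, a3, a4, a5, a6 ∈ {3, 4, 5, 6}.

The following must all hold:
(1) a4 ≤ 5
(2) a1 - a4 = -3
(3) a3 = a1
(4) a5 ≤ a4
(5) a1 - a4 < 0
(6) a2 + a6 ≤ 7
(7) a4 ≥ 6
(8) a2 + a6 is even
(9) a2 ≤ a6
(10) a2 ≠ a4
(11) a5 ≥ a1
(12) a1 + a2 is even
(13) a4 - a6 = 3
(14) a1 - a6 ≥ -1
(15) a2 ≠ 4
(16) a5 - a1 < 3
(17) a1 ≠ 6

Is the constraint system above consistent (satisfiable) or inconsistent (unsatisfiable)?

From constraint 7: a4 ≥ 6. From constraint 1: a4 ≤ 5. But 5 < 6, so no value of a4 works.

Unsatisfiable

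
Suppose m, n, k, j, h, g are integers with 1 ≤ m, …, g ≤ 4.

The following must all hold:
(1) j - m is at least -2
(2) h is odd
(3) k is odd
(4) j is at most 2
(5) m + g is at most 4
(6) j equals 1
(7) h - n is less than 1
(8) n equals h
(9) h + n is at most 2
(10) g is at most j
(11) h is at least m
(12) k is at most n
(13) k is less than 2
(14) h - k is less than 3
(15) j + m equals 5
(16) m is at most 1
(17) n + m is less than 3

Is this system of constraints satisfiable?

From constraint 4: j ≤ 2. From constraint 16: m ≤ 1. Hence j + m ≤ 3. But constraint 15 requires j + m = 5, and 5 > 3. Contradiction.

Unsatisfiable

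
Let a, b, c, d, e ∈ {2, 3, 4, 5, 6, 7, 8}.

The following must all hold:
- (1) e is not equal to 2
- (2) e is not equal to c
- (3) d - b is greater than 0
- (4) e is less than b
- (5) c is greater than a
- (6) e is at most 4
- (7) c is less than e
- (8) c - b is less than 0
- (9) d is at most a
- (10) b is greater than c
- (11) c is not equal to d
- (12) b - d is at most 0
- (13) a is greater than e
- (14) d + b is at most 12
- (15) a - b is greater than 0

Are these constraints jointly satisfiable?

Unsatisfiable

Constraints 3, 4, 5, 7, and 9 give d ≤ a, a < c, c < e, e < b, b < d. Chaining: d ≤ a < c < e < b < d, which forces d < d — impossible.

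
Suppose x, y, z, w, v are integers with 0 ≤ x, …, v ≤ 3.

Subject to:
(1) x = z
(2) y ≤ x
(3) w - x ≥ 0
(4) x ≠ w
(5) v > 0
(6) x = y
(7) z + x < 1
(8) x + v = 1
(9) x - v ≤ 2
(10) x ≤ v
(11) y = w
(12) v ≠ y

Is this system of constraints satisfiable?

From constraints 6 and 11, x = y = w, so x = w. But constraint 4 says x ≠ w. Contradiction.

Unsatisfiable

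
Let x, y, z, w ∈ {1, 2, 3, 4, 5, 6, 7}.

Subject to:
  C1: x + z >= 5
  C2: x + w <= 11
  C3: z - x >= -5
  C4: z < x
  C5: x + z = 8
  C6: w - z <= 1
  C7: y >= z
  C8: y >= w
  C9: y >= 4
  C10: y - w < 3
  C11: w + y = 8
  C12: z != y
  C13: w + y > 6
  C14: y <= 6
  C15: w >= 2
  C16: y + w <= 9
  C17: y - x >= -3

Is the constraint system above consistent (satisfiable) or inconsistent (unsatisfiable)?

Try x = 5, y = 5, z = 3, w = 3.
Check constraint 1: x + z = 8; constraint 2: x + w = 8; constraint 3: z - x = -2. The remaining constraints are straightforward to verify.

Satisfiable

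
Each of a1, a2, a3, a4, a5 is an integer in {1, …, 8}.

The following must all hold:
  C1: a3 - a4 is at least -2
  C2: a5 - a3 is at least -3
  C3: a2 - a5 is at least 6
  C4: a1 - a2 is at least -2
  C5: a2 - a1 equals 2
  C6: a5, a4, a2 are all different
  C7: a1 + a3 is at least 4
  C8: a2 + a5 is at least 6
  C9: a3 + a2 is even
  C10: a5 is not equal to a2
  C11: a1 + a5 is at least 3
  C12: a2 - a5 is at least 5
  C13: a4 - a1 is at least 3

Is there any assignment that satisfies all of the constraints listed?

Unsatisfiable

Constraints 1, 2, 3, 4, and 13 give a2 − a5 ≥ 6, a5 − a3 ≥ -3, a3 − a4 ≥ -2, a4 − a1 ≥ 3, a1 − a2 ≥ -2.
Adding all 5 inequalities: the left sides telescope to 0, and the right sides sum to 6 + (-3) + (-2) + 3 + (-2) = 2. So 0 ≥ 2, which is false.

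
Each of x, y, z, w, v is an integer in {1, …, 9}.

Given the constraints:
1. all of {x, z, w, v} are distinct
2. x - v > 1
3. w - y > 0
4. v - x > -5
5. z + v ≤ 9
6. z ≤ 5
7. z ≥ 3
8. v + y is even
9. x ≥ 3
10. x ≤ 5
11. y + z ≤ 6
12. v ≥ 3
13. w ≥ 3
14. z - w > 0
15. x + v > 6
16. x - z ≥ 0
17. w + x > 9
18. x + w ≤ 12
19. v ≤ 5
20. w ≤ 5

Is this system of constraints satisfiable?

Constraints 6, 7, 9, 10, 12, 13, 19, and 20 confine each of x, z, w, v to the 3 values {3, …, 5}.
Constraint 1 requires all 4 of them to be distinct, but only 3 values are available — impossible by the pigeonhole principle.

Unsatisfiable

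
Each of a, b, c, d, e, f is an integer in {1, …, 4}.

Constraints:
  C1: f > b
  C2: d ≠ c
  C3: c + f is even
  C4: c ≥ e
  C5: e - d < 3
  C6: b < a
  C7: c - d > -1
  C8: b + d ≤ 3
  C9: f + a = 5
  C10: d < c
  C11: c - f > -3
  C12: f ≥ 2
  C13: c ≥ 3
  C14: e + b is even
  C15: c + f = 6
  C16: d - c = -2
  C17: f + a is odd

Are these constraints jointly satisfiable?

Satisfiable

One satisfying assignment is a = 2, b = 1, c = 3, d = 1, e = 1, f = 3.
For the less obvious constraints — constraint 5: e - d = 0; constraint 7: c - d = 2 — and the others hold by inspection.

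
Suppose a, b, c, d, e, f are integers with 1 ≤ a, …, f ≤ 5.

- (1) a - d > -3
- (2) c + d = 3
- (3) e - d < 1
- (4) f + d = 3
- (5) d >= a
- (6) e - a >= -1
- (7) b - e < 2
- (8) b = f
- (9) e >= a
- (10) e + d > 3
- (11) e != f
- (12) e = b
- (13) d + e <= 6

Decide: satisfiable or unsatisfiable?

Unsatisfiable

From constraints 8 and 12, e = b = f, so e = f. But constraint 11 says e ≠ f. Contradiction.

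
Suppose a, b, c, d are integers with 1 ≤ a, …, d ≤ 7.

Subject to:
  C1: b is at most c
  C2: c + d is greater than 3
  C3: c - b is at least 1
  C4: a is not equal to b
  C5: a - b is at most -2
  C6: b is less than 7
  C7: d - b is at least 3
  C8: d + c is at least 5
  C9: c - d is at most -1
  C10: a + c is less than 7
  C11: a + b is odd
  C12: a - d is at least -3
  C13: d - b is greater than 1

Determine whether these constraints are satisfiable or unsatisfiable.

Constraints 3, 5, 9, and 12 give a − d ≥ -3, d − c ≥ 1, c − b ≥ 1, b − a ≥ 2.
Adding all 4 inequalities: the left sides telescope to 0, and the right sides sum to (-3) + 1 + 1 + 2 = 1. So 0 ≥ 1, which is false.

Unsatisfiable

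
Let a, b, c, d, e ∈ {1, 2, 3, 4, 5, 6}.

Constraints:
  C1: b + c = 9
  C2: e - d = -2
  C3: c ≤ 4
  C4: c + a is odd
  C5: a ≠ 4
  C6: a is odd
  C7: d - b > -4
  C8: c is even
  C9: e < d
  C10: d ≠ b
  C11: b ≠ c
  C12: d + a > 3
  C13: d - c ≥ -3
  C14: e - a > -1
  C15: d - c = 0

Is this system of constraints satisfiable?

Satisfiable

Take a = 1, b = 5, c = 4, d = 4, e = 2. Then constraint 1: b + c = 9; constraint 2: e - d = -2; constraint 7: d - b = -1, and every other listed constraint is also met.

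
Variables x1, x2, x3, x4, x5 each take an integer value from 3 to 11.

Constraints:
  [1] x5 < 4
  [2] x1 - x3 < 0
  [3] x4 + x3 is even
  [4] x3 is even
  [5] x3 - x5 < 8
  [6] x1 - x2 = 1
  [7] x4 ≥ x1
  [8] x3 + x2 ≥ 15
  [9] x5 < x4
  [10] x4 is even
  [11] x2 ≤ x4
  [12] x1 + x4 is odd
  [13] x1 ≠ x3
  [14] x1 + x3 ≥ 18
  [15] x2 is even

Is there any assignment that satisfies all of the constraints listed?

Satisfiable

Take x1 = 9, x2 = 8, x3 = 10, x4 = 10, x5 = 3. Then constraint 2: x1 - x3 = -1; constraint 5: x3 - x5 = 7, and every other listed constraint is also met.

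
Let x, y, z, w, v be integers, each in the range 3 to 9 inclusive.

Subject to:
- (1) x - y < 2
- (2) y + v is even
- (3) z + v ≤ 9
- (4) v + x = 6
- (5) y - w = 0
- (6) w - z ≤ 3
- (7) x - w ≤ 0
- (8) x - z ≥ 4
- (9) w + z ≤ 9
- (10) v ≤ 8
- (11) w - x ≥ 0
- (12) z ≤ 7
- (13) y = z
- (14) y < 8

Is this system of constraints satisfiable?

Unsatisfiable

Constraints 6, 7, and 8 give z − w ≥ -3, w − x ≥ 0, x − z ≥ 4.
Adding all 3 inequalities: the left sides telescope to 0, and the right sides sum to (-3) + 0 + 4 = 1. So 0 ≥ 1, which is false.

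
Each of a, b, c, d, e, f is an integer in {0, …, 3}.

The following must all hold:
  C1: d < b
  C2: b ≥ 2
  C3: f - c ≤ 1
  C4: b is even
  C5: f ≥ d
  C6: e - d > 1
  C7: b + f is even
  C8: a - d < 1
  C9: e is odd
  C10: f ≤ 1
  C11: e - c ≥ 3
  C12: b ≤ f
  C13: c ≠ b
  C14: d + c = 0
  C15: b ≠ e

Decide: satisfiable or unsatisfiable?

From constraints 2 and 12: f ≥ b and b ≥ 2, so f ≥ 2. From constraint 10: f ≤ 1. But 1 < 2, so no value of f works.

Unsatisfiable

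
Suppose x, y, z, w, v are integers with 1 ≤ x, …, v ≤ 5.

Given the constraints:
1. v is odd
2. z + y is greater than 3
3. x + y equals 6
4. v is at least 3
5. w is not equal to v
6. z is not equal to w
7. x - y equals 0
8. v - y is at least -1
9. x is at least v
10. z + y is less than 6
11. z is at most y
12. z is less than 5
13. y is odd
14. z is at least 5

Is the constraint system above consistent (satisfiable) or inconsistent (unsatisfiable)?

Unsatisfiable

From constraints 4 and 9: x ≥ v ≥ 3. From constraints 11 and 14: y ≥ z ≥ 5. Hence x + y ≥ 8. But constraint 3 requires x + y = 6, and 6 < 8. Contradiction.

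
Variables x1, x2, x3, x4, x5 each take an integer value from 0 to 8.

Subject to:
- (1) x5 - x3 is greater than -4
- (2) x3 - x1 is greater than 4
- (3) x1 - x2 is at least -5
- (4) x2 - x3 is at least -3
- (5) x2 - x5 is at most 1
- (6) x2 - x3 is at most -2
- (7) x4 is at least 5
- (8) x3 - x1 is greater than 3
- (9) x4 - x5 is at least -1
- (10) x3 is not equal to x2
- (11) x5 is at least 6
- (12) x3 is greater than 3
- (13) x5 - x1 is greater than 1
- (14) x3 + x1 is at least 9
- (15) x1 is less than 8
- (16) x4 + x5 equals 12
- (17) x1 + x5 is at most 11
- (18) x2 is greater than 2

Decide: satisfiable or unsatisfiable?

One satisfying assignment is x1 = 2, x2 = 5, x3 = 8, x4 = 6, x5 = 6.
For the less obvious constraints — constraint 1: x5 - x3 = -2; constraint 2: x3 - x1 = 6; constraint 3: x1 - x2 = -3 — and the others hold by inspection.

Satisfiable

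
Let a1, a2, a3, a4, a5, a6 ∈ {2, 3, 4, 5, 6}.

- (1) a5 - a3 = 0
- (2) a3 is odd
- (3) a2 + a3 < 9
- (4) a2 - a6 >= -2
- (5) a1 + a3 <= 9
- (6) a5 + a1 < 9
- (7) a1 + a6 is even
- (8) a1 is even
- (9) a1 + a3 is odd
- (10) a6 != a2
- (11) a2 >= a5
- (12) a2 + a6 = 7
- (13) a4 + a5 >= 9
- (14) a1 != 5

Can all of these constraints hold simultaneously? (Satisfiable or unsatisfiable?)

Satisfiable

One satisfying assignment is a1 = 4, a2 = 3, a3 = 3, a4 = 6, a5 = 3, a6 = 4.
For the less obvious constraints — constraint 1: a5 - a3 = 0; constraint 3: a2 + a3 = 6 — and the others hold by inspection.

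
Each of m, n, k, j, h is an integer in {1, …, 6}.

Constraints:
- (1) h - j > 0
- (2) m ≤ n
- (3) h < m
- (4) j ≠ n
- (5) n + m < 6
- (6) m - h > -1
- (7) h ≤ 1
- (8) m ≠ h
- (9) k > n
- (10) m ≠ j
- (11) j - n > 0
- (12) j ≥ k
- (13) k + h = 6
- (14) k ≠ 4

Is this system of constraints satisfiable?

Unsatisfiable

Constraints 1, 2, 3, 9, and 12 give j < h, h < m, m ≤ n, n < k, k ≤ j. Chaining: j < h < m ≤ n < k ≤ j, which forces j < j — impossible.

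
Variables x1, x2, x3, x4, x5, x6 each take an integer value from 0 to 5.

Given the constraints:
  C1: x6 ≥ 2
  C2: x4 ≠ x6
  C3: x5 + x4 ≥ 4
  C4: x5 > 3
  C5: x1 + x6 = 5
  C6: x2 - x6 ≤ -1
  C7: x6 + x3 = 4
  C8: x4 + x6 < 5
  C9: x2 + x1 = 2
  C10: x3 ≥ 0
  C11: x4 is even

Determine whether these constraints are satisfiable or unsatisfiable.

Satisfiable

Take x1 = 2, x2 = 0, x3 = 1, x4 = 0, x5 = 5, x6 = 3. Then constraint 3: x5 + x4 = 5; constraint 5: x1 + x6 = 5, and every other listed constraint is also met.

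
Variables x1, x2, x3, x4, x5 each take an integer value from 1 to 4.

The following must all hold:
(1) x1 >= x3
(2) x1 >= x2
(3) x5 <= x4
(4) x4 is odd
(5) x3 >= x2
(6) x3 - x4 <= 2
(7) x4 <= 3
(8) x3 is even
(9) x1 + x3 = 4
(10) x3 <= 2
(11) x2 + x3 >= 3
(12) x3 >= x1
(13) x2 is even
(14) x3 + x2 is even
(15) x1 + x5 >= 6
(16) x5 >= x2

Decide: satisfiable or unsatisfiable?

Unsatisfiable

From constraints 10 and 12: x1 ≤ x3 ≤ 2. From constraints 3 and 7: x5 ≤ x4 ≤ 3. Hence x1 + x5 ≤ 5. But constraint 15 requires x1 + x5 ≥ 6, and 6 > 5. Contradiction.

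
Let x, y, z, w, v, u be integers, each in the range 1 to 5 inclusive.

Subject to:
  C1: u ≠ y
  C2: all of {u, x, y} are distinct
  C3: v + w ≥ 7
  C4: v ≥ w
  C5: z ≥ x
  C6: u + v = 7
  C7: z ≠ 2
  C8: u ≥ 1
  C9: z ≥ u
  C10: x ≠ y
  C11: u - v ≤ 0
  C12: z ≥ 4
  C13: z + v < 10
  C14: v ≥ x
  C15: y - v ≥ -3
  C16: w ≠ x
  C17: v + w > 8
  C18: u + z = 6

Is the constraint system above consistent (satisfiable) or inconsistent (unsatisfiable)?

One satisfying assignment is x = 1, y = 4, z = 4, w = 5, v = 5, u = 2.
For the less obvious constraints — constraint 3: v + w = 10; constraint 6: u + v = 7; constraint 11: u - v = -3 — and the others hold by inspection.

Satisfiable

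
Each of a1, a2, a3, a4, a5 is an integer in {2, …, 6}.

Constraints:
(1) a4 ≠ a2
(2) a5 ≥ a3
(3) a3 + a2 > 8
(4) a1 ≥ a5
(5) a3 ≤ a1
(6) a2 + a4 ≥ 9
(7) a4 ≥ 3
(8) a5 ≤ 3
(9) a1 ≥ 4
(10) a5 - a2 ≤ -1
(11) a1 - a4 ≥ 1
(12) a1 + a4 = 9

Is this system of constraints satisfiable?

Satisfiable

One satisfying assignment is a1 = 5, a2 = 6, a3 = 3, a4 = 4, a5 = 3.
For the less obvious constraints — constraint 3: a3 + a2 = 9; constraint 6: a2 + a4 = 10; constraint 10: a5 - a2 = -3 — and the others hold by inspection.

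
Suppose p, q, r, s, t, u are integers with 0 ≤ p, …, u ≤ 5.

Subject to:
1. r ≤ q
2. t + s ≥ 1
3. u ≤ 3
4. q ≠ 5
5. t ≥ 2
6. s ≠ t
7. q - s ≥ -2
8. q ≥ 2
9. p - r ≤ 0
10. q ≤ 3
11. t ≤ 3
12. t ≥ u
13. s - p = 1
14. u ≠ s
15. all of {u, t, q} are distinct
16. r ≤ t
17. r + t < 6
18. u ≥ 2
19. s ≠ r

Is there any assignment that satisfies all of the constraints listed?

Unsatisfiable

Constraints 3, 5, 8, 10, 11, and 18 confine each of u, t, q to the 2 values {2, 3}.
Constraint 15 requires all 3 of them to be distinct, but only 2 values are available — impossible by the pigeonhole principle.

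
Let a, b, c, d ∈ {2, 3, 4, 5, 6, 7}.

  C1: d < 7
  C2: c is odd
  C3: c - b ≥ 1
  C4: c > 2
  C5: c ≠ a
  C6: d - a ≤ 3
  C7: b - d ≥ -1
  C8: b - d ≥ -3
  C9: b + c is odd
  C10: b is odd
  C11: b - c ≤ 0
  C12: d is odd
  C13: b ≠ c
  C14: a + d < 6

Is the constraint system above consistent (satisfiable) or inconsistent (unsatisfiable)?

Unsatisfiable

Constraint 10 makes b odd and constraint 2 makes c odd, so b + c must be even. Constraint 9 says b + c is odd — contradiction.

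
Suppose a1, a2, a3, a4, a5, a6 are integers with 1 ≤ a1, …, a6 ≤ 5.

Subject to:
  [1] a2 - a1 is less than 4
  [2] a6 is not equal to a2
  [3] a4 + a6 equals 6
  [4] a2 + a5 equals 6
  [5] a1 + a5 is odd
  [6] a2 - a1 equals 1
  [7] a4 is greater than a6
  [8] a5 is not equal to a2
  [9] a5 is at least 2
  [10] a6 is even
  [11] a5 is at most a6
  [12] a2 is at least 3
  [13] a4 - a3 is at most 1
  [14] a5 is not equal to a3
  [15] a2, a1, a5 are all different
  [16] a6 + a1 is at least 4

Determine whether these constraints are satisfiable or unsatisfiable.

Try a1 = 3, a2 = 4, a3 = 4, a4 = 4, a5 = 2, a6 = 2.
Check constraint 1: a2 - a1 = 1; constraint 3: a4 + a6 = 6; constraint 4: a2 + a5 = 6. The remaining constraints are straightforward to verify.

Satisfiable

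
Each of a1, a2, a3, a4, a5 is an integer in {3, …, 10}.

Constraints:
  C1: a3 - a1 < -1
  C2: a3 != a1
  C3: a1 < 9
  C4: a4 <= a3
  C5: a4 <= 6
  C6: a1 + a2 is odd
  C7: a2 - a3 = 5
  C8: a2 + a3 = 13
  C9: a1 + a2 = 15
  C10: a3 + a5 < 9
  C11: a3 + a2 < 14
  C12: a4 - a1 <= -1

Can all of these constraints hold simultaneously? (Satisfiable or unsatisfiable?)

Satisfiable

The assignment a1 = 6, a2 = 9, a3 = 4, a4 = 3, a5 = 3 works:
  constraint 1 holds since a3 - a1 = -2.
  constraint 7 holds since a2 - a3 = 5.
  constraint 8 holds since a2 + a3 = 13.
The rest check out directly.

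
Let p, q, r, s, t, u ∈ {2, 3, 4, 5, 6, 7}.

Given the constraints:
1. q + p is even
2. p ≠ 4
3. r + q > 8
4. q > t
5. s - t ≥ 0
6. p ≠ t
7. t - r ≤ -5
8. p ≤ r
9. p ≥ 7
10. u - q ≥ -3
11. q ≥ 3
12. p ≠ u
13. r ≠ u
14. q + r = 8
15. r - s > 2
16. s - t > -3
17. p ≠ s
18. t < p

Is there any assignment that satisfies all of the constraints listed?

Unsatisfiable

From constraint 11: q ≥ 3. From constraints 8 and 9: r ≥ p ≥ 7. Hence q + r ≥ 10. But constraint 14 requires q + r = 8, and 8 < 10. Contradiction.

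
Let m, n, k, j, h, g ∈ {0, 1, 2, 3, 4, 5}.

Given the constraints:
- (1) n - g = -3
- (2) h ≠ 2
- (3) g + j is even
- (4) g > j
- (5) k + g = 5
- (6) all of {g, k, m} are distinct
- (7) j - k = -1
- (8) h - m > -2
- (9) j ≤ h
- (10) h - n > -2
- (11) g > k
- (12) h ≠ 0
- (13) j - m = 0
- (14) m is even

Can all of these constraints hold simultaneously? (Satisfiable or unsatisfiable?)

Take m = 0, n = 1, k = 1, j = 0, h = 1, g = 4. Then constraint 1: n - g = -3; constraint 5: k + g = 5; constraint 7: j - k = -1, and every other listed constraint is also met.

Satisfiable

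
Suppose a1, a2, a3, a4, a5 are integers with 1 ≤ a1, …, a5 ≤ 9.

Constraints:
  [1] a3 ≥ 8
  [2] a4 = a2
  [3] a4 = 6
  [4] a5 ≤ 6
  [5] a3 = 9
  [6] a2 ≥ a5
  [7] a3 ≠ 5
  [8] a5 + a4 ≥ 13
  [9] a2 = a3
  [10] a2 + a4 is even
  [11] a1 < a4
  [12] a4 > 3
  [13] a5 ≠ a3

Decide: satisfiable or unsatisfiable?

Unsatisfiable

Constraint 3 fixes a4 = 6 and constraint 5 fixes a3 = 9. Constraints 2 and 9 give a4 = a2 = a3, so a4 = a3. But 6 ≠ 9 — contradiction.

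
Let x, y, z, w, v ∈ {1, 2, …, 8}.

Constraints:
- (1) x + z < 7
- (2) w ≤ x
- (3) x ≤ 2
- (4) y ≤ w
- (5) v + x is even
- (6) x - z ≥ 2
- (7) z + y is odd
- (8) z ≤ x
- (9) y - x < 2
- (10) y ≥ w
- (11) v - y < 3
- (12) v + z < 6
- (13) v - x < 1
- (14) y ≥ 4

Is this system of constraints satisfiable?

From constraints 4 and 14: w ≥ y and y ≥ 4, so w ≥ 4. From constraints 2 and 3: w ≤ x and x ≤ 2, so w ≤ 2. But 2 < 4, so no value of w works.

Unsatisfiable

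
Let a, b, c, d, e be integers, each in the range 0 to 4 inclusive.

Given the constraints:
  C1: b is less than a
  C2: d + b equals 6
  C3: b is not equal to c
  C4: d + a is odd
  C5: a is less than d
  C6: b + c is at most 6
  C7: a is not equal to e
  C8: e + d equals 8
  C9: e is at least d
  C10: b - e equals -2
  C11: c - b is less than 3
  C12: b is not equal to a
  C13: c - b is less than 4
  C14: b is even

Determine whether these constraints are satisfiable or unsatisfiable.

Satisfiable

Take a = 3, b = 2, c = 3, d = 4, e = 4. Then constraint 2: d + b = 6; constraint 6: b + c = 5, and every other listed constraint is also met.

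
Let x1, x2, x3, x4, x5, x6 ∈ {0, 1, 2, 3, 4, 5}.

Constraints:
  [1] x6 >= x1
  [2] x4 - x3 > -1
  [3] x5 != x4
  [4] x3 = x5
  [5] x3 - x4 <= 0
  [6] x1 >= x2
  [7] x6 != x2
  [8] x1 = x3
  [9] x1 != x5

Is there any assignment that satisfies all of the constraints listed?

From constraints 4 and 8, x1 = x3 = x5, so x1 = x5. But constraint 9 says x1 ≠ x5. Contradiction.

Unsatisfiable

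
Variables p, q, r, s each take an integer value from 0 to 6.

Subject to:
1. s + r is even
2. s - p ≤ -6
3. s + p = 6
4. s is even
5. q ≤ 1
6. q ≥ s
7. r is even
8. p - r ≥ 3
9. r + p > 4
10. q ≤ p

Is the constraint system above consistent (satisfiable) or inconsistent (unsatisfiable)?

Setting (p, q, r, s) = (6, 0, 0, 0) satisfies everything: constraint 2: s - p = -6; constraint 3: s + p = 6; constraint 8: p - r = 6, and the others follow.

Satisfiable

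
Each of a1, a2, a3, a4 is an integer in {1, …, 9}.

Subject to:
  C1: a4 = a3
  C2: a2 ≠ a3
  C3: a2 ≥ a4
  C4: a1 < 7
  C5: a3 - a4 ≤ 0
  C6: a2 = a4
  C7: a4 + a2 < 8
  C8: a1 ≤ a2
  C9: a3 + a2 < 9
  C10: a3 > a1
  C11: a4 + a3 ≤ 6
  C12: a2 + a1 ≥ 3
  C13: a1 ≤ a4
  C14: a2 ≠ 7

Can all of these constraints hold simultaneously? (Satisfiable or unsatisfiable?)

Unsatisfiable

From constraints 1 and 6, a2 = a4 = a3, so a2 = a3. But constraint 2 says a2 ≠ a3. Contradiction.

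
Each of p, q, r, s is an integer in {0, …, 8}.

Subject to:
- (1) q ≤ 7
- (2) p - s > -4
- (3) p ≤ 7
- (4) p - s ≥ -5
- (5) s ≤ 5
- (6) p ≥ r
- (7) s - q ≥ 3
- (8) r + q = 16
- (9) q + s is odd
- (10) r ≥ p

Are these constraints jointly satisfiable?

From constraints 3 and 6: r ≤ p ≤ 7. From constraint 1: q ≤ 7. Hence r + q ≤ 14. But constraint 8 requires r + q = 16, and 16 > 14. Contradiction.

Unsatisfiable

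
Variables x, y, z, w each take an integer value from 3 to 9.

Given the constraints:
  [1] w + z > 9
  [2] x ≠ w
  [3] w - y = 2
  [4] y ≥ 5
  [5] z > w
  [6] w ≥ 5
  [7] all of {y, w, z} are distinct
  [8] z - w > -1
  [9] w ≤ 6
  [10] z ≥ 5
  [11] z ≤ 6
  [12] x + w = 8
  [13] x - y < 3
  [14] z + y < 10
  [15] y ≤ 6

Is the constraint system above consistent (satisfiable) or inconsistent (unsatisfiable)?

Unsatisfiable

Constraints 4, 6, 9, 10, 11, and 15 confine each of y, w, z to the 2 values {5, 6}.
Constraint 7 requires all 3 of them to be distinct, but only 2 values are available — impossible by the pigeonhole principle.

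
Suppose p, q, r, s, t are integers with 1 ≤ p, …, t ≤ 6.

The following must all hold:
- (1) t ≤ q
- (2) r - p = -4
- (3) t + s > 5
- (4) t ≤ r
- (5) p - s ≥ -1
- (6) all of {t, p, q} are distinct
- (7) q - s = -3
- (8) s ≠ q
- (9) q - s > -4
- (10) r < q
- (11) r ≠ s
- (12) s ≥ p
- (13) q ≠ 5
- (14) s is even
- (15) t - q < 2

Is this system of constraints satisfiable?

Setting (p, q, r, s, t) = (6, 3, 2, 6, 2) satisfies everything: constraint 2: r - p = -4; constraint 3: t + s = 8; constraint 5: p - s = 0, and the others follow.

Satisfiable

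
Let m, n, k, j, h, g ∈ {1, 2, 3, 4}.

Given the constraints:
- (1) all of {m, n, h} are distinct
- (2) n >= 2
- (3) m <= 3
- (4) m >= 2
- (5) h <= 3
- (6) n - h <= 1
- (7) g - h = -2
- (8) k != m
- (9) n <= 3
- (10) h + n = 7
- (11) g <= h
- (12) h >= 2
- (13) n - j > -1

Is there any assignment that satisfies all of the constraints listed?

Unsatisfiable

Constraints 2, 3, 4, 5, 9, and 12 confine each of m, n, h to the 2 values {2, 3}.
Constraint 1 requires all 3 of them to be distinct, but only 2 values are available — impossible by the pigeonhole principle.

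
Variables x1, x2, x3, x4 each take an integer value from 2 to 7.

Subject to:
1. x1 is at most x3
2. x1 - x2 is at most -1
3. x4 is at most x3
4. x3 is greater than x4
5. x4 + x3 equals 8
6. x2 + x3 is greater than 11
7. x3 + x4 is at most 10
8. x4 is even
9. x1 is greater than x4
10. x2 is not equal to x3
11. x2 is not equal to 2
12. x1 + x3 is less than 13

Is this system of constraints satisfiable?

Try x1 = 4, x2 = 7, x3 = 6, x4 = 2.
Check constraint 2: x1 - x2 = -3; constraint 5: x4 + x3 = 8; constraint 6: x2 + x3 = 13. The remaining constraints are straightforward to verify.

Satisfiable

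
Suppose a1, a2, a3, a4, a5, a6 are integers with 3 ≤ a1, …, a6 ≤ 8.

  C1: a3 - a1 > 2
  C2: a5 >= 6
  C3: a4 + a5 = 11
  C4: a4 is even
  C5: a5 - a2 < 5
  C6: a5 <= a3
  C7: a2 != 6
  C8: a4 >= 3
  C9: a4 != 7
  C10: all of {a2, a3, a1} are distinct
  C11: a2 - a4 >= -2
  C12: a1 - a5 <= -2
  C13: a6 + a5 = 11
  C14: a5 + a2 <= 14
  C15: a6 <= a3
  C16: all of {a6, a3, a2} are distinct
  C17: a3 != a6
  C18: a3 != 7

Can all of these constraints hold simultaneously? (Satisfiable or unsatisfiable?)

Satisfiable

The assignment a1 = 3, a2 = 5, a3 = 8, a4 = 4, a5 = 7, a6 = 4 works:
  constraint 1 holds since a3 - a1 = 5.
  constraint 3 holds since a4 + a5 = 11.
The rest check out directly.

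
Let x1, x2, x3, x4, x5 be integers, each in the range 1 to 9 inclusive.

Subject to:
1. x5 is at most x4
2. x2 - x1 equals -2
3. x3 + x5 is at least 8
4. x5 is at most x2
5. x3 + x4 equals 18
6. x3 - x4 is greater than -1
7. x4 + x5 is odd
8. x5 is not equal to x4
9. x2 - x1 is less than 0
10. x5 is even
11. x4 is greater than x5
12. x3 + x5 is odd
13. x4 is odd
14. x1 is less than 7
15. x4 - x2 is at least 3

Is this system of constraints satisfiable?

One satisfying assignment is x1 = 5, x2 = 3, x3 = 9, x4 = 9, x5 = 2.
For the less obvious constraints — constraint 2: x2 - x1 = -2; constraint 3: x3 + x5 = 11 — and the others hold by inspection.

Satisfiable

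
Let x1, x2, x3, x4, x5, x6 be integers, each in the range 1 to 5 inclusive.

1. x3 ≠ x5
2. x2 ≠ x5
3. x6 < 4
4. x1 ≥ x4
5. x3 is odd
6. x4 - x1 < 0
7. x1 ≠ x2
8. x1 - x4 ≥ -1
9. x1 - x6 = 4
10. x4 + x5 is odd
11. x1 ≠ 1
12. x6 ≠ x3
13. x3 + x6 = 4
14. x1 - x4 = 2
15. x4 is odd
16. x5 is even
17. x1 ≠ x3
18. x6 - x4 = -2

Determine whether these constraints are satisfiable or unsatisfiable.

The assignment x1 = 5, x2 = 3, x3 = 3, x4 = 3, x5 = 4, x6 = 1 works:
  constraint 6 holds since x4 - x1 = -2.
  constraint 8 holds since x1 - x4 = 2.
The rest check out directly.

Satisfiable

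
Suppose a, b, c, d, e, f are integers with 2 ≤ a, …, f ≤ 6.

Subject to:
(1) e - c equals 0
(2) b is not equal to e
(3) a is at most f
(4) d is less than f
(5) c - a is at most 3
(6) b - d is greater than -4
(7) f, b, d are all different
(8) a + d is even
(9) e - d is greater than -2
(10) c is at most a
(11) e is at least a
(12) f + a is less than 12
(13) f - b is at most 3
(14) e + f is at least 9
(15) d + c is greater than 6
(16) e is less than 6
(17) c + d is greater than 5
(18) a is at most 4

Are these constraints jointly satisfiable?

Satisfiable

One satisfying assignment is a = 4, b = 2, c = 4, d = 4, e = 4, f = 5.
For the less obvious constraints — constraint 1: e - c = 0; constraint 5: c - a = 0; constraint 6: b - d = -2 — and the others hold by inspection.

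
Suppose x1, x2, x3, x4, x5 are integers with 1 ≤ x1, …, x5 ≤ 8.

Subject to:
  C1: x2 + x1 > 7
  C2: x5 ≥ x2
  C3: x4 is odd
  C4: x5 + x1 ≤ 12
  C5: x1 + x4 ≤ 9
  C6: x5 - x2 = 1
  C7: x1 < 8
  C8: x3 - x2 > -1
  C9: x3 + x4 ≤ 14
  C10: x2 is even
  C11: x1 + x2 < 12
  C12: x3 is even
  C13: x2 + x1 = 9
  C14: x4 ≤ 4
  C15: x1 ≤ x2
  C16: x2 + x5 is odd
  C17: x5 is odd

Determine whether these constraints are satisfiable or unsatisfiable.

Satisfiable

The assignment x1 = 3, x2 = 6, x3 = 8, x4 = 3, x5 = 7 works:
  constraint 1 holds since x2 + x1 = 9.
  constraint 4 holds since x5 + x1 = 10.
The rest check out directly.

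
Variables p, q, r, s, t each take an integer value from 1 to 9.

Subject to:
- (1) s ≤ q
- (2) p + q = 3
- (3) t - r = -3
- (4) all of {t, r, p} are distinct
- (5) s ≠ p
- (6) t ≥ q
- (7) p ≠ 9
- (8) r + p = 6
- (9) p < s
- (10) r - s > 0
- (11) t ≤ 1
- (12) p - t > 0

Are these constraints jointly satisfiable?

Unsatisfiable

Constraints 1, 6, 9, and 12 give q ≤ t, t < p, p < s, s ≤ q. Chaining: q ≤ t < p < s ≤ q, which forces q < q — impossible.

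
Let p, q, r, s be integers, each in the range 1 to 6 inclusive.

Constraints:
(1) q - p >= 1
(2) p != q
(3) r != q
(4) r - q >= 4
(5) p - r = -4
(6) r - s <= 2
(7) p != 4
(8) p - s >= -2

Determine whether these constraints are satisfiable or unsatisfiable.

Constraints 1, 4, 6, and 8 give p − s ≥ -2, s − r ≥ -2, r − q ≥ 4, q − p ≥ 1.
Adding all 4 inequalities: the left sides telescope to 0, and the right sides sum to (-2) + (-2) + 4 + 1 = 1. So 0 ≥ 1, which is false.

Unsatisfiable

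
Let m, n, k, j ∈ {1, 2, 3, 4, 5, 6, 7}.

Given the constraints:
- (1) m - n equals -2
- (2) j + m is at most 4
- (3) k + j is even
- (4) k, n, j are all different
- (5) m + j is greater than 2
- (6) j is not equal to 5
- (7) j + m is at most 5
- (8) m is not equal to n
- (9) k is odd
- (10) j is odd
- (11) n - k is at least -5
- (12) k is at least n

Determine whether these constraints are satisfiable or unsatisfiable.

Satisfiable

Setting (m, n, k, j) = (2, 4, 7, 1) satisfies everything: constraint 1: m - n = -2; constraint 2: j + m = 3, and the others follow.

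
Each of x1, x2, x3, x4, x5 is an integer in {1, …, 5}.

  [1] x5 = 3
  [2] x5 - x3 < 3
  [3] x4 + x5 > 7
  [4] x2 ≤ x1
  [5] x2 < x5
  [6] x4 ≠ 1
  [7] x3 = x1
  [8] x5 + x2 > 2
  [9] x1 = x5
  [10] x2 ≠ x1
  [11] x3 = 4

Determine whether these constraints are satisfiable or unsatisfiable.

Constraint 11 fixes x3 = 4 and constraint 1 fixes x5 = 3. Constraints 7 and 9 give x3 = x1 = x5, so x3 = x5. But 4 ≠ 3 — contradiction.

Unsatisfiable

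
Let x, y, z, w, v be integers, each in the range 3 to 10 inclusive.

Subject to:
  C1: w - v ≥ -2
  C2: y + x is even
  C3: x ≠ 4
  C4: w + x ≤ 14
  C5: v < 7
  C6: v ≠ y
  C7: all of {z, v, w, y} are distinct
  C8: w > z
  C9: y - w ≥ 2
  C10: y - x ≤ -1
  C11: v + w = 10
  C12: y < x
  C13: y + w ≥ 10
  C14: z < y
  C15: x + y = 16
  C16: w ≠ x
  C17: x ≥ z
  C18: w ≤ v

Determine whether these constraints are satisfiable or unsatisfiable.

The assignment x = 9, y = 7, z = 3, w = 4, v = 6 works:
  constraint 1 holds since w - v = -2.
  constraint 4 holds since w + x = 13.
The rest check out directly.

Satisfiable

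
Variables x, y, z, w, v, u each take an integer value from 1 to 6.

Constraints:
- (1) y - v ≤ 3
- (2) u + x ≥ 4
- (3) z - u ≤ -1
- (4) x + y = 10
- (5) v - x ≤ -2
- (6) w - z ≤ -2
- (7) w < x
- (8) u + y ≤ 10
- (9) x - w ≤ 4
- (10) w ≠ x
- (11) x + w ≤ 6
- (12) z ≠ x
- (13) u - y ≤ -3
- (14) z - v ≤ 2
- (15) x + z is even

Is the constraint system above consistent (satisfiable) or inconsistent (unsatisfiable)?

Unsatisfiable

Constraints 1, 3, 5, 6, 9, and 13 give x − v ≥ 2, v − y ≥ -3, y − u ≥ 3, u − z ≥ 1, z − w ≥ 2, w − x ≥ -4.
Adding all 6 inequalities: the left sides telescope to 0, and the right sides sum to 2 + (-3) + 3 + 1 + 2 + (-4) = 1. So 0 ≥ 1, which is false.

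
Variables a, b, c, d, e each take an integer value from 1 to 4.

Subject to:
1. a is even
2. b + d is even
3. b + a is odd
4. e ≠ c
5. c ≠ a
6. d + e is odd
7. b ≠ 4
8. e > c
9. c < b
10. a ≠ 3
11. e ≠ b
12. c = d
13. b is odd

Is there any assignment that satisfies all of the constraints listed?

Satisfiable

Take a = 4, b = 3, c = 1, d = 1, e = 2. Then constraint 1: a = 4 is even; constraint 2: b + d = 4 is even, and every other listed constraint is also met.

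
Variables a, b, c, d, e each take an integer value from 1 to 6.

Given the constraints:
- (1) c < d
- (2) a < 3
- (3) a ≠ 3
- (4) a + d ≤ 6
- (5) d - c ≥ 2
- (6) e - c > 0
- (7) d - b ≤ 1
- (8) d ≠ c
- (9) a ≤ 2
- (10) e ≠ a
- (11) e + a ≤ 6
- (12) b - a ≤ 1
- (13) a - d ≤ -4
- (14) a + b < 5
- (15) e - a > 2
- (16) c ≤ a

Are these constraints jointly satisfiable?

Unsatisfiable

Constraints 7, 12, and 13 give d − a ≥ 4, a − b ≥ -1, b − d ≥ -1.
Adding all 3 inequalities: the left sides telescope to 0, and the right sides sum to 4 + (-1) + (-1) = 2. So 0 ≥ 2, which is false.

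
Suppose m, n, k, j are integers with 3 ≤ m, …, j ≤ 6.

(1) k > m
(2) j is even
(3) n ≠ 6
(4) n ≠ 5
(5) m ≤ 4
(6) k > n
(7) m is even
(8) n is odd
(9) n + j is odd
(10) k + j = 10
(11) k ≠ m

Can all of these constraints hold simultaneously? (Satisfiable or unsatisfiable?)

Satisfiable

The assignment m = 4, n = 3, k = 6, j = 4 works:
  constraint 2 holds since j = 4 is even.
  constraint 10 holds since k + j = 10.
The rest check out directly.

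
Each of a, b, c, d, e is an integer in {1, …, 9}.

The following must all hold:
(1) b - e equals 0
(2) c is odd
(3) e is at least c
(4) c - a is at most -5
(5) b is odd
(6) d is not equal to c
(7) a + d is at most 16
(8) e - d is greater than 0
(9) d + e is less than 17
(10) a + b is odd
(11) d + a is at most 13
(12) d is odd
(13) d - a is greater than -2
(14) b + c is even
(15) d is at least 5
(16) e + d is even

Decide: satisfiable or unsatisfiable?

Take a = 6, b = 9, c = 1, d = 7, e = 9. Then constraint 1: b - e = 0; constraint 4: c - a = -5, and every other listed constraint is also met.

Satisfiable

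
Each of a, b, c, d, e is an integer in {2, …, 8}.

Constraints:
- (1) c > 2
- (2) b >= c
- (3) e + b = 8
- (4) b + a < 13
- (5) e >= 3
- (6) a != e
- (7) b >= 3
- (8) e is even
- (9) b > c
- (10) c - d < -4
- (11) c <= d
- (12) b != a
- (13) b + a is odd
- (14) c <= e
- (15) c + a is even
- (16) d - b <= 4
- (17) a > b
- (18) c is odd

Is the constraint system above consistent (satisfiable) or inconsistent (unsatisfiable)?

Try a = 7, b = 4, c = 3, d = 8, e = 4.
Check constraint 3: e + b = 8; constraint 4: b + a = 11. The remaining constraints are straightforward to verify.

Satisfiable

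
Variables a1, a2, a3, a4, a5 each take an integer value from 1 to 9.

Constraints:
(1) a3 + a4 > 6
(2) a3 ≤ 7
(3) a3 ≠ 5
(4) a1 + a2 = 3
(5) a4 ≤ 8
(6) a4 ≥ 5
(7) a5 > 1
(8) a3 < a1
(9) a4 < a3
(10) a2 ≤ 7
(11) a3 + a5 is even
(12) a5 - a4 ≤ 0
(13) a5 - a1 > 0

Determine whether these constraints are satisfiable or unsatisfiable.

Unsatisfiable

Constraints 8, 9, 12, and 13 give a5 ≤ a4, a4 < a3, a3 < a1, a1 < a5. Chaining: a5 ≤ a4 < a3 < a1 < a5, which forces a5 < a5 — impossible.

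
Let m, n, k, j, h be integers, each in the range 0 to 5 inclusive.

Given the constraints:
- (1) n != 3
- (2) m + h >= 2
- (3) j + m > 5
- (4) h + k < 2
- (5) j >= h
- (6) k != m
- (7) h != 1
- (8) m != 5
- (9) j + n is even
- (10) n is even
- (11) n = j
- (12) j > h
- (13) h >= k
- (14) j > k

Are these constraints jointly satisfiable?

Satisfiable

The assignment m = 4, n = 4, k = 0, j = 4, h = 0 works:
  constraint 2 holds since m + h = 4.
  constraint 3 holds since j + m = 8.
The rest check out directly.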